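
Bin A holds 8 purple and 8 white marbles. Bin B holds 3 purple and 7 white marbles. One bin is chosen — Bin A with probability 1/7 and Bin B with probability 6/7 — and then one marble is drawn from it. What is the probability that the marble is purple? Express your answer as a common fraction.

From Bin A: P(purple) = 8/16.
From Bin B: P(purple) = 3/10.
Total probability = (1/7)(8/16) + (6/7)(3/10) = 23/70.

23/70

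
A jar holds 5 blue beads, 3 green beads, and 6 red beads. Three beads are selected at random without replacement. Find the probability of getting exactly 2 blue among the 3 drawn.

One ordering (blue drawn first) has probability 5/14 × 4/13 × 9/12 = 180/2184 = 15/182.
There are C(3,2) = 3 such orderings, each equally likely, so P = 3 × 15/182 = 45/182.

45/182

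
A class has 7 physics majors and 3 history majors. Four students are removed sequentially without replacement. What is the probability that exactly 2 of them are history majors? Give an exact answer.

3/10

One ordering (history majors drawn first) has probability 3/10 × 2/9 × 7/8 × 6/7 = 252/5040 = 1/20.
There are C(4,2) = 6 such orderings, each equally likely, so P = 6 × 1/20 = 3/10.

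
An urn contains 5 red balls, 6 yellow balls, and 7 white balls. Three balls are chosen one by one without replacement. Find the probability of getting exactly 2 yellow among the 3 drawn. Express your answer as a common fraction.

15/68

One ordering (yellow drawn first) has probability 6/18 × 5/17 × 12/16 = 360/4896 = 5/68.
There are C(3,2) = 3 such orderings, each equally likely, so P = 3 × 5/68 = 15/68.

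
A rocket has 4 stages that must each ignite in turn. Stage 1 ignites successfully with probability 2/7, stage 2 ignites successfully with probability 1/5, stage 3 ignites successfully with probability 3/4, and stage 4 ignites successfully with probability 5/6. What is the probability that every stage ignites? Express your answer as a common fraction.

1/28

Multiplying along the chain,
P = 2/7 × 1/5 × 3/4 × 5/6 = 30/840 = 1/28.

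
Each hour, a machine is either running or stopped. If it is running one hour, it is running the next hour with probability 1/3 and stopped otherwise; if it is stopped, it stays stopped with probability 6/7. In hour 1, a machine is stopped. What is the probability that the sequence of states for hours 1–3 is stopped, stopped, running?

Hour 1 is given. For each transition, use the conditional probability from the current state:
P(stopped | stopped) = 6/7; P(running | stopped) = 1/7.
P = 6/7 × 1/7 = 6/49.

6/49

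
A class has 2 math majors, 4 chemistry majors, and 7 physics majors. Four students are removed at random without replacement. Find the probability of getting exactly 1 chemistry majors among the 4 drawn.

One ordering (a chemistry major drawn first) has probability 4/13 × 9/12 × 8/11 × 7/10 = 2016/17160 = 84/715.
There are C(4,1) = 4 such orderings, each equally likely, so P = 4 × 84/715 = 336/715.

336/715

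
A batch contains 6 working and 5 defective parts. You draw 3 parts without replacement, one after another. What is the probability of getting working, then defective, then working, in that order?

Chain rule:
P = 6/11 × 5/10 × 5/9 = 150/990 = 5/33.

5/33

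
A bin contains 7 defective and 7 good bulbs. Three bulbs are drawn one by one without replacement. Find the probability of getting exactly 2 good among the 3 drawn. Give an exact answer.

21/52

One ordering (good drawn first) has probability 7/14 × 6/13 × 7/12 = 294/2184 = 7/52.
There are C(3,2) = 3 such orderings, each equally likely, so P = 3 × 7/52 = 21/52.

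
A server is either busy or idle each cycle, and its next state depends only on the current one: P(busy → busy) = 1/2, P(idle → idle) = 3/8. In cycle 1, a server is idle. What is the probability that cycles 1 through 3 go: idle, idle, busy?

15/64

Cycle 1 is given. For each transition, use the conditional probability from the current state:
P(idle | idle) = 3/8; P(busy | idle) = 5/8.
P = 3/8 × 5/8 = 15/64.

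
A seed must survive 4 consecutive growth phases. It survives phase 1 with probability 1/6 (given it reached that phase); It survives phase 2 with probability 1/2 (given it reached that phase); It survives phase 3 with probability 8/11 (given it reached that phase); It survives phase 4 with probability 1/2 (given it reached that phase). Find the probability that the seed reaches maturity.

Multiplying along the chain,
P = 1/6 × 1/2 × 8/11 × 1/2 = 8/264 = 1/33.

1/33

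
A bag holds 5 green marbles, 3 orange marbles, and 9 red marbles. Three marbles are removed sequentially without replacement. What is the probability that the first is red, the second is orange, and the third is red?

Multiply the probability of each draw given the previous ones:
P = 9/17 × 3/16 × 8/15 = 216/4080 = 9/170.

9/170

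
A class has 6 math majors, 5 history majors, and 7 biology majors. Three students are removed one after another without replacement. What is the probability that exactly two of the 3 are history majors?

One ordering (history majors drawn first) has probability 5/18 × 4/17 × 13/16 = 260/4896 = 65/1224.
There are C(3,2) = 3 such orderings, each equally likely, so P = 3 × 65/1224 = 65/408.

65/408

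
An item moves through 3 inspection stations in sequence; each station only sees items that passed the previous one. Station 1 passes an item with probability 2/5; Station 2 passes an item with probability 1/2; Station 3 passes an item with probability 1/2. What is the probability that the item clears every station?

1/10

The events are sequential, so multiply the conditional probabilities:
P = 2/5 × 1/2 × 1/2 = 2/20 = 1/10.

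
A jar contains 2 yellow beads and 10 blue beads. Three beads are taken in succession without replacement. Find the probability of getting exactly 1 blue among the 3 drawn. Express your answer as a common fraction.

One ordering (blue drawn first) has probability 10/12 × 2/11 × 1/10 = 20/1320 = 1/66.
There are C(3,1) = 3 such orderings, each equally likely, so P = 3 × 1/66 = 1/22.

1/22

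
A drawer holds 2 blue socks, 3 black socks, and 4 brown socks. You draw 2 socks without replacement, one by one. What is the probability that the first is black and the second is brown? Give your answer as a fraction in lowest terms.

1/6

Chain rule:
P = 3/9 × 4/8 = 12/72 = 1/6.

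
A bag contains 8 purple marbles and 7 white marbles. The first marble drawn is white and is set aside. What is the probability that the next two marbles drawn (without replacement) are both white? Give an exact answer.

With the first marble removed, 6 white remain out of 14.
P = 6/14 × 5/13 = 30/182 = 15/91.

15/91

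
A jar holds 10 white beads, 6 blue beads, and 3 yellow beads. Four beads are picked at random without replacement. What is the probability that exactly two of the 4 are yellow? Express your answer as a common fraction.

One ordering (yellow drawn first) has probability 3/19 × 2/18 × 16/17 × 15/16 = 1440/93024 = 5/323.
There are C(4,2) = 6 such orderings, each equally likely, so P = 6 × 5/323 = 30/323.

30/323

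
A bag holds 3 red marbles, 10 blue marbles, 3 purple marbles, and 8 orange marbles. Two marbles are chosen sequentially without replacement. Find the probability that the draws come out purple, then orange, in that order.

Each draw changes the counts, so multiply the conditional probabilities along the sequence:
P = 3/24 × 8/23 = 24/552 = 1/23.

1/23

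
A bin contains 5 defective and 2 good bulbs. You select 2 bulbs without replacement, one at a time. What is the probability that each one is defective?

10/21

P = 5/7 × 4/6 = 20/42 = 10/21.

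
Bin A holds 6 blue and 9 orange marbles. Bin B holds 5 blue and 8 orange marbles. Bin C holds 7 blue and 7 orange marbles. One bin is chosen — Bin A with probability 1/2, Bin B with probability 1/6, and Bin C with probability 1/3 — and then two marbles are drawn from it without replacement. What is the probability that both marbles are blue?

From Bin A: P(both blue) = (6/15)(5/14) = 1/7.
From Bin B: P(both blue) = (5/13)(4/12) = 5/39.
From Bin C: P(both blue) = (7/14)(6/13) = 3/13.
Total probability = (1/2)(1/7) + (1/6)(5/39) + (1/3)(3/13) = 139/819.

139/819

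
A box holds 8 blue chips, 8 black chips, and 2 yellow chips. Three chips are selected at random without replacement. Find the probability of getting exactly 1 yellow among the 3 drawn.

One ordering (yellow drawn first) has probability 2/18 × 16/17 × 15/16 = 480/4896 = 5/51.
There are C(3,1) = 3 such orderings, each equally likely, so P = 3 × 5/51 = 5/17.

5/17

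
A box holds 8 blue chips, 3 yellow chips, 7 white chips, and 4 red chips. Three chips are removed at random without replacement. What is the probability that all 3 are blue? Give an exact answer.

P(all blue) = 8/22 × 7/21 × 6/20 = 336/9240 = 2/55.

2/55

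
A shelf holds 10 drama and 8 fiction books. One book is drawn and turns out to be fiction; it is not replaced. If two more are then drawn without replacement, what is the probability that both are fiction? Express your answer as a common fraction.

21/136

With the first book removed, 7 fiction remain out of 17.
P = 7/17 × 6/16 = 42/272 = 21/136.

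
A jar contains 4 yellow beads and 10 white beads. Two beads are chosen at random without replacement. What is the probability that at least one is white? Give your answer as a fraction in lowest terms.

85/91

P(no white) = 4/14 × 3/13 = 12/182 = 6/91.
P(at least one) = 1 − 6/91 = 85/91.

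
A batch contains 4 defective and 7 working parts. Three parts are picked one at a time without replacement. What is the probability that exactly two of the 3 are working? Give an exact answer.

28/55

One ordering (working drawn first) has probability 7/11 × 6/10 × 4/9 = 168/990 = 28/165.
There are C(3,2) = 3 such orderings, each equally likely, so P = 3 × 28/165 = 28/55.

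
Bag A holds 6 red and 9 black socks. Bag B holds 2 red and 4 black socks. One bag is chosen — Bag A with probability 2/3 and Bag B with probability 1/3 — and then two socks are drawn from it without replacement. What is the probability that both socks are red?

37/315

From Bag A: P(both red) = (6/15)(5/14) = 1/7.
From Bag B: P(both red) = (2/6)(1/5) = 1/15.
Total probability = (2/3)(1/7) + (1/3)(1/15) = 37/315.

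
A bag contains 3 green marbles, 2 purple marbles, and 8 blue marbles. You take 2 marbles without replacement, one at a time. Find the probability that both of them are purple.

P(every draw is purple) = 2/13 × 1/12 = 2/156 = 1/78.

1/78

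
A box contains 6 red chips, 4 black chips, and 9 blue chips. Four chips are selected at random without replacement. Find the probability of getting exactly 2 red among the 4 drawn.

One ordering (red drawn first) has probability 6/19 × 5/18 × 13/17 × 12/16 = 4680/93024 = 65/1292.
There are C(4,2) = 6 such orderings, each equally likely, so P = 6 × 65/1292 = 195/646.

195/646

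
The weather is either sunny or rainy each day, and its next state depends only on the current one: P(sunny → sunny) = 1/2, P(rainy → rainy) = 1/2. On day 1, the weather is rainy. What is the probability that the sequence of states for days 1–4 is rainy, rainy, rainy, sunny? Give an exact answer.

Day 1 is given. For each transition, use the conditional probability from the current state:
P(rainy | rainy) = 1/2; P(rainy | rainy) = 1/2; P(sunny | rainy) = 1/2.
P = 1/2 × 1/2 × 1/2 = 1/8.

1/8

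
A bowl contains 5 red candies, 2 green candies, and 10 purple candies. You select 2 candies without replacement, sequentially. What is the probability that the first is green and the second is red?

5/136

Each draw changes the counts, so multiply the conditional probabilities along the sequence:
P = 2/17 × 5/16 = 10/272 = 5/136.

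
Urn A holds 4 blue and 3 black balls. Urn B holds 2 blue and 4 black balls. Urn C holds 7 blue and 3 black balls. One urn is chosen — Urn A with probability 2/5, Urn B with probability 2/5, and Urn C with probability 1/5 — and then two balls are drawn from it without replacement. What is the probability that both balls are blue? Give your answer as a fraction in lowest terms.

41/175

From Urn A: P(both blue) = (4/7)(3/6) = 2/7.
From Urn B: P(both blue) = (2/6)(1/5) = 1/15.
From Urn C: P(both blue) = (7/10)(6/9) = 7/15.
Total probability = (2/5)(2/7) + (2/5)(1/15) + (1/5)(7/15) = 41/175.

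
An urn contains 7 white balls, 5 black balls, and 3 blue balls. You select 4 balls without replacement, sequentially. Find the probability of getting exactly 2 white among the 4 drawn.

One ordering (white drawn first) has probability 7/15 × 6/14 × 8/13 × 7/12 = 2352/32760 = 14/195.
There are C(4,2) = 6 such orderings, each equally likely, so P = 6 × 14/195 = 28/65.

28/65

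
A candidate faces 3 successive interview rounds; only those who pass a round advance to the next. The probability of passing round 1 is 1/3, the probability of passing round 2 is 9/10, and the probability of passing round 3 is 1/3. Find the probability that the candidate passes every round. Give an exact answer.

1/10

Each stage is reached only if all earlier stages succeed, so
P = 1/3 × 9/10 × 1/3 = 9/90 = 1/10.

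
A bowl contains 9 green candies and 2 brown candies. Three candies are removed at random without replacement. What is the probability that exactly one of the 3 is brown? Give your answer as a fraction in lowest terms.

24/55

One ordering (brown drawn first) has probability 2/11 × 9/10 × 8/9 = 144/990 = 8/55.
There are C(3,1) = 3 such orderings, each equally likely, so P = 3 × 8/55 = 24/55.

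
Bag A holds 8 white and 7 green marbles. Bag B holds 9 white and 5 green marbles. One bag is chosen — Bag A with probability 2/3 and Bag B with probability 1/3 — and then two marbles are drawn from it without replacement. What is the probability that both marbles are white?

1268/4095

From Bag A: P(both white) = (8/15)(7/14) = 4/15.
From Bag B: P(both white) = (9/14)(8/13) = 36/91.
Total probability = (2/3)(4/15) + (1/3)(36/91) = 1268/4095.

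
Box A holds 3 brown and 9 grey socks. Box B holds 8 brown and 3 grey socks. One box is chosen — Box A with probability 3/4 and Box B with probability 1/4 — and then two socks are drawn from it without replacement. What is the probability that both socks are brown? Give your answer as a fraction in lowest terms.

71/440

From Box A: P(both brown) = (3/12)(2/11) = 1/22.
From Box B: P(both brown) = (8/11)(7/10) = 28/55.
Total probability = (3/4)(1/22) + (1/4)(28/55) = 71/440.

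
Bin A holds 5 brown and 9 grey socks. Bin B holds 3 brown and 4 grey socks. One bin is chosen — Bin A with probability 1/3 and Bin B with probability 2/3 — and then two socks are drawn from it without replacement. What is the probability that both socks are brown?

From Bin A: P(both brown) = (5/14)(4/13) = 10/91.
From Bin B: P(both brown) = (3/7)(2/6) = 1/7.
Total probability = (1/3)(10/91) + (2/3)(1/7) = 12/91.

12/91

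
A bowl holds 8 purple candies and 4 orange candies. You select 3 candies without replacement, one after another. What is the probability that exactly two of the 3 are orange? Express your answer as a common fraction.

One ordering (orange drawn first) has probability 4/12 × 3/11 × 8/10 = 96/1320 = 4/55.
There are C(3,2) = 3 such orderings, each equally likely, so P = 3 × 4/55 = 12/55.

12/55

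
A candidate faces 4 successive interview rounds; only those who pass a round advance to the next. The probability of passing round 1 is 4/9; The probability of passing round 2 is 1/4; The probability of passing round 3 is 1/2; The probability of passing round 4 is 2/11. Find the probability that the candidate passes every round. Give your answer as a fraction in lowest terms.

The events are sequential, so multiply the conditional probabilities:
P = 4/9 × 1/4 × 1/2 × 2/11 = 8/792 = 1/99.

1/99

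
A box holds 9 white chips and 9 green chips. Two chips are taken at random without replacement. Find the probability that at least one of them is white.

P(no white) = 9/18 × 8/17 = 72/306 = 4/17.
P(at least one) = 1 − 4/17 = 13/17.

13/17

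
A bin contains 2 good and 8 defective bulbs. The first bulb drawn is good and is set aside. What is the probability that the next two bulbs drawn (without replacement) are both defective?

With the first bulb removed, 8 defective remain out of 9.
P = 8/9 × 7/8 = 56/72 = 7/9.

7/9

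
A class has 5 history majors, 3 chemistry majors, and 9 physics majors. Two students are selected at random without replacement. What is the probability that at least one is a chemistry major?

P(no chemistry majors) = 14/17 × 13/16 = 182/272 = 91/136.
P(at least one) = 1 − 91/136 = 45/136.

45/136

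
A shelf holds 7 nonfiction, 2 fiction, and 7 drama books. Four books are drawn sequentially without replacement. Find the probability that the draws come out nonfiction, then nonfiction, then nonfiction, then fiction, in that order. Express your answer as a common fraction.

1/104

Chain rule:
P = 7/16 × 6/15 × 5/14 × 2/13 = 420/43680 = 1/104.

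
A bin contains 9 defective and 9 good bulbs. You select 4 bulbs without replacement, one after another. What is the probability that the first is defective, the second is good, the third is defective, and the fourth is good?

Chain rule:
P = 9/18 × 9/17 × 8/16 × 8/15 = 5184/73440 = 6/85.

6/85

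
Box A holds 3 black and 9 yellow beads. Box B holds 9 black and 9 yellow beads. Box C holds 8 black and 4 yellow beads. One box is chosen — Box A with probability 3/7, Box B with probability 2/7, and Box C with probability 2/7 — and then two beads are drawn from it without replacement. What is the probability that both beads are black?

1633/7854

From Box A: P(both black) = (3/12)(2/11) = 1/22.
From Box B: P(both black) = (9/18)(8/17) = 4/17.
From Box C: P(both black) = (8/12)(7/11) = 14/33.
Total probability = (3/7)(1/22) + (2/7)(4/17) + (2/7)(14/33) = 1633/7854.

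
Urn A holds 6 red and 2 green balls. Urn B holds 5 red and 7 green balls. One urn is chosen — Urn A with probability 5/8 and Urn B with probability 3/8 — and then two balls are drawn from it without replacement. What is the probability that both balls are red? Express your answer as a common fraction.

From Urn A: P(both red) = (6/8)(5/7) = 15/28.
From Urn B: P(both red) = (5/12)(4/11) = 5/33.
Total probability = (5/8)(15/28) + (3/8)(5/33) = 965/2464.

965/2464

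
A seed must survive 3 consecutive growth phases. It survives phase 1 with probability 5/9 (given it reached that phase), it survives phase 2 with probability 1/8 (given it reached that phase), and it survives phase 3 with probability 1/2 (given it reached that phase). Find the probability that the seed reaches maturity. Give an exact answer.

5/144

Multiplying along the chain,
P = 5/9 × 1/8 × 1/2 = 5/144.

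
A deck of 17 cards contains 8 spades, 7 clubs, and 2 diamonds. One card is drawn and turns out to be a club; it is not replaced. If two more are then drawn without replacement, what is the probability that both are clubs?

After the first draw, 6 of the remaining 16 cards are clubs.
P = 6/16 × 5/15 = 30/240 = 1/8.

1/8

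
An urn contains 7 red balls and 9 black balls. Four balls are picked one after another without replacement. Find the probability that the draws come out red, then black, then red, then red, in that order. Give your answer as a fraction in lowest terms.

9/208

Each draw changes the counts, so multiply the conditional probabilities along the sequence:
P = 7/16 × 9/15 × 6/14 × 5/13 = 1890/43680 = 9/208.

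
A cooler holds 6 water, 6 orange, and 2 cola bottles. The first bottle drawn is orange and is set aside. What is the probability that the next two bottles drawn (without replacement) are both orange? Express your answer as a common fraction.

5/39

After the first draw, 5 of the remaining 13 bottles are orange.
P = 5/13 × 4/12 = 20/156 = 5/39.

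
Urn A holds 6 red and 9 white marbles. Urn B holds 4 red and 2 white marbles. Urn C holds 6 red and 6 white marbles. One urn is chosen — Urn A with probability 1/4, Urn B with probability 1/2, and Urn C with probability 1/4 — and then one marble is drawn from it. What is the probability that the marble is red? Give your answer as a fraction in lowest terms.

67/120

From Urn A: P(red) = 6/15.
From Urn B: P(red) = 4/6.
From Urn C: P(red) = 6/12.
Total probability = (1/4)(6/15) + (1/2)(4/6) + (1/4)(6/12) = 67/120.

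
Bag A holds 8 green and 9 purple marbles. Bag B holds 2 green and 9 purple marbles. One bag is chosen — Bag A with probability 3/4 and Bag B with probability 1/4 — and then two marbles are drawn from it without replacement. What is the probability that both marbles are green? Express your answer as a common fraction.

1189/7480

From Bag A: P(both green) = (8/17)(7/16) = 7/34.
From Bag B: P(both green) = (2/11)(1/10) = 1/55.
Total probability = (3/4)(7/34) + (1/4)(1/55) = 1189/7480.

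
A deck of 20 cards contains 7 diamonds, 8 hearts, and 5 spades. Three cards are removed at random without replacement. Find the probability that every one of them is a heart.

P = 8/20 × 7/19 × 6/18 = 336/6840 = 14/285.

14/285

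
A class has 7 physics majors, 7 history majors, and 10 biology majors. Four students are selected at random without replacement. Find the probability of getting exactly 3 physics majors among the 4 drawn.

85/1518

One ordering (physics majors drawn first) has probability 7/24 × 6/23 × 5/22 × 17/21 = 3570/255024 = 85/6072.
There are C(4,3) = 4 such orderings, each equally likely, so P = 4 × 85/6072 = 85/1518.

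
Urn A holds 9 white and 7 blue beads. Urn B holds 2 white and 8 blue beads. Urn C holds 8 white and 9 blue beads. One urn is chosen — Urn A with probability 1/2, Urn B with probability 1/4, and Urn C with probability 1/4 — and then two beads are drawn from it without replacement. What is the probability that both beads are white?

From Urn A: P(both white) = (9/16)(8/15) = 3/10.
From Urn B: P(both white) = (2/10)(1/9) = 1/45.
From Urn C: P(both white) = (8/17)(7/16) = 7/34.
Total probability = (1/2)(3/10) + (1/4)(1/45) + (1/4)(7/34) = 1267/6120.

1267/6120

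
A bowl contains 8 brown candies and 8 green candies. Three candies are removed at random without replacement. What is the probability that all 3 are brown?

P(every draw is brown) = 8/16 × 7/15 × 6/14 = 336/3360 = 1/10.

1/10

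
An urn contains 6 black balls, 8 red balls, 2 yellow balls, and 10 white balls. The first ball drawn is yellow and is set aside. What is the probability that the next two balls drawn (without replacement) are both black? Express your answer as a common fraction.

1/20

With the first ball removed, 6 black remain out of 25.
P = 6/25 × 5/24 = 30/600 = 1/20.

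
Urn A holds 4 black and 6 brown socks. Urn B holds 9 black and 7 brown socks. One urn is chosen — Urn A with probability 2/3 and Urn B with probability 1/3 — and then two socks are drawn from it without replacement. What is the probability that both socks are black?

17/90

From Urn A: P(both black) = (4/10)(3/9) = 2/15.
From Urn B: P(both black) = (9/16)(8/15) = 3/10.
Total probability = (2/3)(2/15) + (1/3)(3/10) = 17/90.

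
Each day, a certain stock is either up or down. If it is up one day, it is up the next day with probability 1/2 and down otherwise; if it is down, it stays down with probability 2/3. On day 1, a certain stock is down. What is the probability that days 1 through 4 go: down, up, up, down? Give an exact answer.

1/12

Day 1 is given. For each transition, use the conditional probability from the current state:
P(up | down) = 1/3; P(up | up) = 1/2; P(down | up) = 1/2.
P = 1/3 × 1/2 × 1/2 = 1/12.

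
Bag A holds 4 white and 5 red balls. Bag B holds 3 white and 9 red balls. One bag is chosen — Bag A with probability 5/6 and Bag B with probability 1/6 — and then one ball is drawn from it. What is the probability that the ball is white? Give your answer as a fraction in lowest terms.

From Bag A: P(white) = 4/9.
From Bag B: P(white) = 3/12.
Total probability = (5/6)(4/9) + (1/6)(3/12) = 89/216.

89/216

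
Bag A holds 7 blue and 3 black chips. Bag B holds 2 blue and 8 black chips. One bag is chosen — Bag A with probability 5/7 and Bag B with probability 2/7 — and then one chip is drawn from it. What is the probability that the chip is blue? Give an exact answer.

From Bag A: P(blue) = 7/10.
From Bag B: P(blue) = 2/10.
Total probability = (5/7)(7/10) + (2/7)(2/10) = 39/70.

39/70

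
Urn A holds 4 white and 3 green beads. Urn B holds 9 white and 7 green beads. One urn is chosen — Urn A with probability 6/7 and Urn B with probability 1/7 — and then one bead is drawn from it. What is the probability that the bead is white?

From Urn A: P(white) = 4/7.
From Urn B: P(white) = 9/16.
Total probability = (6/7)(4/7) + (1/7)(9/16) = 447/784.

447/784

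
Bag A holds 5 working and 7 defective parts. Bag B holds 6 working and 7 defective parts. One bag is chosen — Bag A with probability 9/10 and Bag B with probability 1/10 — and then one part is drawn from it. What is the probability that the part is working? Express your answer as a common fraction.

219/520

From Bag A: P(working) = 5/12.
From Bag B: P(working) = 6/13.
Total probability = (9/10)(5/12) + (1/10)(6/13) = 219/520.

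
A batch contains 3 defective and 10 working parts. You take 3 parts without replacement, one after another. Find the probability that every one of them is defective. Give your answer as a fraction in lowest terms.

P = 3/13 × 2/12 × 1/11 = 6/1716 = 1/286.

1/286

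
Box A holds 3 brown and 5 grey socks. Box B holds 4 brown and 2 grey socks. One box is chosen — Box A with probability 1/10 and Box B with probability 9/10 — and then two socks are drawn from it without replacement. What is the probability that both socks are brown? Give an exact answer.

From Box A: P(both brown) = (3/8)(2/7) = 3/28.
From Box B: P(both brown) = (4/6)(3/5) = 2/5.
Total probability = (1/10)(3/28) + (9/10)(2/5) = 519/1400.

519/1400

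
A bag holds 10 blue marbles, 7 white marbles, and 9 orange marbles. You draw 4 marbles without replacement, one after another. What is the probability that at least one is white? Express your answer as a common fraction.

P(no white) = 19/26 × 18/25 × 17/24 × 16/23 = 93024/358800 = 1938/7475.
P(at least one) = 1 − 1938/7475 = 5537/7475.

5537/7475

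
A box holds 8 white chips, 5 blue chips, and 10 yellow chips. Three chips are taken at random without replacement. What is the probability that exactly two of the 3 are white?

One ordering (white drawn first) has probability 8/23 × 7/22 × 15/21 = 840/10626 = 20/253.
There are C(3,2) = 3 such orderings, each equally likely, so P = 3 × 20/253 = 60/253.

60/253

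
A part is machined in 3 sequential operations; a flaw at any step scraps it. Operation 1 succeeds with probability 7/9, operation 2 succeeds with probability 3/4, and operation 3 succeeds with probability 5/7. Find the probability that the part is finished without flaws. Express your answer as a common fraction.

The events are sequential, so multiply the conditional probabilities:
P = 7/9 × 3/4 × 5/7 = 105/252 = 5/12.

5/12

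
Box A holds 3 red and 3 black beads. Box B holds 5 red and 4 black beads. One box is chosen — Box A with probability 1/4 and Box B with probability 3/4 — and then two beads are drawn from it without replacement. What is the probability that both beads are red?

31/120

From Box A: P(both red) = (3/6)(2/5) = 1/5.
From Box B: P(both red) = (5/9)(4/8) = 5/18.
Total probability = (1/4)(1/5) + (3/4)(5/18) = 31/120.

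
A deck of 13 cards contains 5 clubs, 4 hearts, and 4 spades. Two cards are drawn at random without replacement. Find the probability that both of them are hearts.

1/13

P(all hearts) = 4/13 × 3/12 = 12/156 = 1/13.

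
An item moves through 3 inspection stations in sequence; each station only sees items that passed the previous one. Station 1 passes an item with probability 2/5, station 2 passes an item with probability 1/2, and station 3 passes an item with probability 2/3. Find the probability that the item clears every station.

The events are sequential, so multiply the conditional probabilities:
P = 2/5 × 1/2 × 2/3 = 4/30 = 2/15.

2/15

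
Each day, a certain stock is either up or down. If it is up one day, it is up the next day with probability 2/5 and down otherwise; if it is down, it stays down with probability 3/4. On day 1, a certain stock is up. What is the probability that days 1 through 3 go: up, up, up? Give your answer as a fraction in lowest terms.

4/25

Day 1 is given. For each transition, use the conditional probability from the current state:
P(up | up) = 2/5; P(up | up) = 2/5.
P = 2/5 × 2/5 = 4/25.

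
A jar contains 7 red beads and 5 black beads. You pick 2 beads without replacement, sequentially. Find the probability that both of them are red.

P = 7/12 × 6/11 = 42/132 = 7/22.

7/22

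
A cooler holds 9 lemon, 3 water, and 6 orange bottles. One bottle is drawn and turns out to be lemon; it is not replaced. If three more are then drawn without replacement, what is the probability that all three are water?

1/680

After the first draw, 3 of the remaining 17 bottles are water.
P = 3/17 × 2/16 × 1/15 = 6/4080 = 1/680.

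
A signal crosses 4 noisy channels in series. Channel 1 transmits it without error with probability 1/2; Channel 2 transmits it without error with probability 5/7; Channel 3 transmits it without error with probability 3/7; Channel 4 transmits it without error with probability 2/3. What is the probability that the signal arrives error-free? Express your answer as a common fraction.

The events are sequential, so multiply the conditional probabilities:
P = 1/2 × 5/7 × 3/7 × 2/3 = 30/294 = 5/49.

5/49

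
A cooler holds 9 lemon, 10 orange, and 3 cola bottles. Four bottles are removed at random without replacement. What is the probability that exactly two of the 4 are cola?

One ordering (cola drawn first) has probability 3/22 × 2/21 × 19/20 × 18/19 = 2052/175560 = 9/770.
There are C(4,2) = 6 such orderings, each equally likely, so P = 6 × 9/770 = 27/385.

27/385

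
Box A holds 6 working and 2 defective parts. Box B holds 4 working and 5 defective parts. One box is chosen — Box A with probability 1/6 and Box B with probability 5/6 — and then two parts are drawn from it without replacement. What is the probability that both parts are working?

115/504

From Box A: P(both working) = (6/8)(5/7) = 15/28.
From Box B: P(both working) = (4/9)(3/8) = 1/6.
Total probability = (1/6)(15/28) + (5/6)(1/6) = 115/504.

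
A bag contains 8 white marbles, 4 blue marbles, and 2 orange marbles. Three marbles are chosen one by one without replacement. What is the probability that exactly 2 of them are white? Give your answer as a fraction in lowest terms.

6/13

One ordering (white drawn first) has probability 8/14 × 7/13 × 6/12 = 336/2184 = 2/13.
There are C(3,2) = 3 such orderings, each equally likely, so P = 3 × 2/13 = 6/13.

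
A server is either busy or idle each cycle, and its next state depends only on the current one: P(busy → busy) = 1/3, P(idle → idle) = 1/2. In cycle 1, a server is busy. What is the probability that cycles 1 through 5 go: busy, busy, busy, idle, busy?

Cycle 1 is given. For each transition, use the conditional probability from the current state:
P(busy | busy) = 1/3; P(busy | busy) = 1/3; P(idle | busy) = 2/3; P(busy | idle) = 1/2.
P = 1/3 × 1/3 × 2/3 × 1/2 = 2/54 = 1/27.

1/27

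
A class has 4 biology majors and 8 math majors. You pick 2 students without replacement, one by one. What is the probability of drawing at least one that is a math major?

P(no math majors) = 4/12 × 3/11 = 12/132 = 1/11.
P(at least one) = 1 − 1/11 = 10/11.

10/11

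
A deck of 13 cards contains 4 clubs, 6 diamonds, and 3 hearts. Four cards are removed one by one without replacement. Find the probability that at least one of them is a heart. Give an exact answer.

101/143

P(no hearts) = 10/13 × 9/12 × 8/11 × 7/10 = 5040/17160 = 42/143.
P(at least one) = 1 − 42/143 = 101/143.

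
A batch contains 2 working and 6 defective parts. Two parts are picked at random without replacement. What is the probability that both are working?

1/28

P(all working) = 2/8 × 1/7 = 2/56 = 1/28.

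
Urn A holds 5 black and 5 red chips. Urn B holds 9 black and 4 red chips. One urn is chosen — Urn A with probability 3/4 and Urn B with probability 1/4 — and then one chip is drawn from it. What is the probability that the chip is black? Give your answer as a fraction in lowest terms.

57/104

From Urn A: P(black) = 5/10.
From Urn B: P(black) = 9/13.
Total probability = (3/4)(5/10) + (1/4)(9/13) = 57/104.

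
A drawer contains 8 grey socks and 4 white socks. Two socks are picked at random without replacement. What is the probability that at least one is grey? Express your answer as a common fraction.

10/11

P(no grey) = 4/12 × 3/11 = 12/132 = 1/11.
P(at least one) = 1 − 1/11 = 10/11.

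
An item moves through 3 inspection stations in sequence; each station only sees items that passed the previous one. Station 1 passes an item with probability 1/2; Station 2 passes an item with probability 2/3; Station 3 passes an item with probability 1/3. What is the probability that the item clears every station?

1/9

The events are sequential, so multiply the conditional probabilities:
P = 1/2 × 2/3 × 1/3 = 2/18 = 1/9.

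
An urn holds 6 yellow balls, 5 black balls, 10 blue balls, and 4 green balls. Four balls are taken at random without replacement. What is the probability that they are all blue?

21/1265

P(every draw is blue) = 10/25 × 9/24 × 8/23 × 7/22 = 5040/303600 = 21/1265.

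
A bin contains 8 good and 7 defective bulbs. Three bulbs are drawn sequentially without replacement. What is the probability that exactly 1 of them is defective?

One ordering (defective drawn first) has probability 7/15 × 8/14 × 7/13 = 392/2730 = 28/195.
There are C(3,1) = 3 such orderings, each equally likely, so P = 3 × 28/195 = 28/65.

28/65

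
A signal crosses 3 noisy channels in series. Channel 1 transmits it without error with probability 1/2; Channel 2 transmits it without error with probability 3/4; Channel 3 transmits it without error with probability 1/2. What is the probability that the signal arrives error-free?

Each stage is reached only if all earlier stages succeed, so
P = 1/2 × 3/4 × 1/2 = 3/16.

3/16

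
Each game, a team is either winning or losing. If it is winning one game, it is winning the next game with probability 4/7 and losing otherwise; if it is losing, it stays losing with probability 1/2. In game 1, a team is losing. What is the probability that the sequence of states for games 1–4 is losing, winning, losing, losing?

3/28

Game 1 is given. For each transition, use the conditional probability from the current state:
P(winning | losing) = 1/2; P(losing | winning) = 3/7; P(losing | losing) = 1/2.
P = 1/2 × 3/7 × 1/2 = 3/28.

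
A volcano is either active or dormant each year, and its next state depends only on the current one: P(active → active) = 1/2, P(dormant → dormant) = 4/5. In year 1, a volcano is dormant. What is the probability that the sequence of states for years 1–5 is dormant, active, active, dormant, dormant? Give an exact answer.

1/25

Year 1 is given. For each transition, use the conditional probability from the current state:
P(active | dormant) = 1/5; P(active | active) = 1/2; P(dormant | active) = 1/2; P(dormant | dormant) = 4/5.
P = 1/5 × 1/2 × 1/2 × 4/5 = 4/100 = 1/25.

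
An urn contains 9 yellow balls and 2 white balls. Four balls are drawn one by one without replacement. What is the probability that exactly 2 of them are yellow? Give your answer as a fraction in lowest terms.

One ordering (yellow drawn first) has probability 9/11 × 8/10 × 2/9 × 1/8 = 144/7920 = 1/55.
There are C(4,2) = 6 such orderings, each equally likely, so P = 6 × 1/55 = 6/55.

6/55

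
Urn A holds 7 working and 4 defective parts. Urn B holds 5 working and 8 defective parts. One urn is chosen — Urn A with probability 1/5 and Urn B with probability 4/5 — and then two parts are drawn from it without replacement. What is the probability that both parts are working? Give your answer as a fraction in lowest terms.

1919/10725

From Urn A: P(both working) = (7/11)(6/10) = 21/55.
From Urn B: P(both working) = (5/13)(4/12) = 5/39.
Total probability = (1/5)(21/55) + (4/5)(5/39) = 1919/10725.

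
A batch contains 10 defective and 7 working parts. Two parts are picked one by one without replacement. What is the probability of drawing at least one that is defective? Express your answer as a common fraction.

P(no defective) = 7/17 × 6/16 = 42/272 = 21/136.
P(at least one) = 1 − 21/136 = 115/136.

115/136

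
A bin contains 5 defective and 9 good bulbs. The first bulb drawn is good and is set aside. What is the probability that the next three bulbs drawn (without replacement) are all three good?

28/143

After the first draw, 8 of the remaining 13 bulbs are good.
P = 8/13 × 7/12 × 6/11 = 336/1716 = 28/143.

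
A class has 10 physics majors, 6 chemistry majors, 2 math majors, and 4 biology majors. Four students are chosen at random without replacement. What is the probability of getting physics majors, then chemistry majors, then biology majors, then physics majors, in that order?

Chain rule:
P = 10/22 × 6/21 × 4/20 × 9/19 = 2160/175560 = 18/1463.

18/1463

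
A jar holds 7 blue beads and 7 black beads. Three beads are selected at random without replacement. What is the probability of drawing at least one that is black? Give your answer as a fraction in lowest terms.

P(no black) = 7/14 × 6/13 × 5/12 = 210/2184 = 5/52.
P(at least one) = 1 − 5/52 = 47/52.

47/52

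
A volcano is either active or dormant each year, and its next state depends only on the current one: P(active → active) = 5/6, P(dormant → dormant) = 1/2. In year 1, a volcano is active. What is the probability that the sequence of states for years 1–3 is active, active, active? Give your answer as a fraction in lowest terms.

25/36

Year 1 is given. For each transition, use the conditional probability from the current state:
P(active | active) = 5/6; P(active | active) = 5/6.
P = 5/6 × 5/6 = 25/36.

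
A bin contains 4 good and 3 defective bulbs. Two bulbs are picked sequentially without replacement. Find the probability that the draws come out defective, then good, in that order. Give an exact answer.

Chain rule:
P = 3/7 × 4/6 = 12/42 = 2/7.

2/7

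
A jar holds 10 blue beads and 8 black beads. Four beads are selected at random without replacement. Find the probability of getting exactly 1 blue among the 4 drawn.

One ordering (blue drawn first) has probability 10/18 × 8/17 × 7/16 × 6/15 = 3360/73440 = 7/153.
There are C(4,1) = 4 such orderings, each equally likely, so P = 4 × 7/153 = 28/153.

28/153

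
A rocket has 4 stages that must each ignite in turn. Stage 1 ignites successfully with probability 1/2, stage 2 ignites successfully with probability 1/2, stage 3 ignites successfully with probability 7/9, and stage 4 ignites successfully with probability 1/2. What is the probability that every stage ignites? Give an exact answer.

Multiplying along the chain,
P = 1/2 × 1/2 × 7/9 × 1/2 = 7/72.

7/72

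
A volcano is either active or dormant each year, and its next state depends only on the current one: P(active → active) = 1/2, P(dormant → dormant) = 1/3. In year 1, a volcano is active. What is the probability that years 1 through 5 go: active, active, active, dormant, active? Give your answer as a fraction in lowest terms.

1/12

Year 1 is given. For each transition, use the conditional probability from the current state:
P(active | active) = 1/2; P(active | active) = 1/2; P(dormant | active) = 1/2; P(active | dormant) = 2/3.
P = 1/2 × 1/2 × 1/2 × 2/3 = 2/24 = 1/12.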